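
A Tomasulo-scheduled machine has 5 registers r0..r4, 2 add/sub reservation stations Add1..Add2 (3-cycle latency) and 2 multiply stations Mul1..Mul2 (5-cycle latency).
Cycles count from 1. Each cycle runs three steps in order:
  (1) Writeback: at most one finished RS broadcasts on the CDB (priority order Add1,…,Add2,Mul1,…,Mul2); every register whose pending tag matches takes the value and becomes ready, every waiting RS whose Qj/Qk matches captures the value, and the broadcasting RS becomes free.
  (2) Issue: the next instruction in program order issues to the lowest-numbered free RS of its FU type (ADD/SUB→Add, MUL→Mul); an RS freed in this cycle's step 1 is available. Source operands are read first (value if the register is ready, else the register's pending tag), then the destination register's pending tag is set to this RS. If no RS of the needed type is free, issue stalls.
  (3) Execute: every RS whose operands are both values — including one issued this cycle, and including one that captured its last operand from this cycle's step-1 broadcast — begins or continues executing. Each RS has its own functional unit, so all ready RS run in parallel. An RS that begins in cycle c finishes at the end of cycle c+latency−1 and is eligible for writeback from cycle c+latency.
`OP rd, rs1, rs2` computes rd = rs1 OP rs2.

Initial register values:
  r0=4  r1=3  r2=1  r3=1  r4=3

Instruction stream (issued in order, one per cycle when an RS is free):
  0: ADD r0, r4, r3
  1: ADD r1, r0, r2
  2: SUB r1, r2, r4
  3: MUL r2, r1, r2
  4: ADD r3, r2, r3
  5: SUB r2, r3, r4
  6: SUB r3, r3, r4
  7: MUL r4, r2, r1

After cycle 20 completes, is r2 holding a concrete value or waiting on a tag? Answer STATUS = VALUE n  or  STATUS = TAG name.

STATUS = VALUE -4

cycle 1: issue ADD r0<-Add1 // r0:Add1,r1:3,r2:1,r3:1,r4:3
cycle 2: issue ADD r1<-Add2 // r0:Add1,r1:Add2,r2:1,r3:1,r4:3
cycle 3: stall // r0:Add1,r1:Add2,r2:1,r3:1,r4:3
cycle 4: CDB Add1=4; issue SUB r1<-Add1 // r0:4,r1:Add1,r2:1,r3:1,r4:3
cycle 5: issue MUL r2<-Mul1 // r0:4,r1:Add1,r2:Mul1,r3:1,r4:3
cycle 6: stall // r0:4,r1:Add1,r2:Mul1,r3:1,r4:3
cycle 7: CDB Add1=-2; issue ADD r3<-Add1 // r0:4,r1:-2,r2:Mul1,r3:Add1,r4:3
cycle 8: CDB Add2=5; issue SUB r2<-Add2 // r0:4,r1:-2,r2:Add2,r3:Add1,r4:3
cycle 9: stall // r0:4,r1:-2,r2:Add2,r3:Add1,r4:3
cycle 10: stall // r0:4,r1:-2,r2:Add2,r3:Add1,r4:3
cycle 11: stall // r0:4,r1:-2,r2:Add2,r3:Add1,r4:3
cycle 12: CDB Mul1=-2; stall // r0:4,r1:-2,r2:Add2,r3:Add1,r4:3
cycle 13: stall // r0:4,r1:-2,r2:Add2,r3:Add1,r4:3
cycle 14: stall // r0:4,r1:-2,r2:Add2,r3:Add1,r4:3
cycle 15: CDB Add1=-1; issue SUB r3<-Add1 // r0:4,r1:-2,r2:Add2,r3:Add1,r4:3
cycle 16: issue MUL r4<-Mul1 // r0:4,r1:-2,r2:Add2,r3:Add1,r4:Mul1
cycle 17: - // r0:4,r1:-2,r2:Add2,r3:Add1,r4:Mul1
cycle 18: CDB Add1=-4 // r0:4,r1:-2,r2:Add2,r3:-4,r4:Mul1
cycle 19: CDB Add2=-4 // r0:4,r1:-2,r2:-4,r3:-4,r4:Mul1
cycle 20: - // r0:4,r1:-2,r2:-4,r3:-4,r4:Mul1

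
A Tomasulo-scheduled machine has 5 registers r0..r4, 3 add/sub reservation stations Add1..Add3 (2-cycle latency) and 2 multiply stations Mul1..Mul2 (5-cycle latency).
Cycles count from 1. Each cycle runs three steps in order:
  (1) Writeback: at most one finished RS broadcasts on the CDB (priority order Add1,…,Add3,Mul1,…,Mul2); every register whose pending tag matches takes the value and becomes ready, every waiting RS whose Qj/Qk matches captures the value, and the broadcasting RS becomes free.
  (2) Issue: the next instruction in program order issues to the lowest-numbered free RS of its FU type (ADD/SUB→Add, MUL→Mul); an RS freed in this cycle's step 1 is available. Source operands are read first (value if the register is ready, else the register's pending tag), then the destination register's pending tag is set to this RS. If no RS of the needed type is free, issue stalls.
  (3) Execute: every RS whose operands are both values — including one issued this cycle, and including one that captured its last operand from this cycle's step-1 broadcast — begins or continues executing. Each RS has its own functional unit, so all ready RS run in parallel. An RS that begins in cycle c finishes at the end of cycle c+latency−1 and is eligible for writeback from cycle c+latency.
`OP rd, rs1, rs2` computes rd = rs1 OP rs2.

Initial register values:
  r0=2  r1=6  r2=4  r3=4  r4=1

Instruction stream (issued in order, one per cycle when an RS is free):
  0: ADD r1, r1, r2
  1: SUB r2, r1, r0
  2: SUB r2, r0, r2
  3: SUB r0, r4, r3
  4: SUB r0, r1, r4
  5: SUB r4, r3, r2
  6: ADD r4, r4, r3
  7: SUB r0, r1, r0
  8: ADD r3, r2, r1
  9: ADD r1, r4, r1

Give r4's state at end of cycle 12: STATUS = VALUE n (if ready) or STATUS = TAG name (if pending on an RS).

STATUS = VALUE 14

c1: issue ADD r1<-Add1 | r0:2,r1:Add1,r2:4,r3:4,r4:1
c2: issue SUB r2<-Add2 | r0:2,r1:Add1,r2:Add2,r3:4,r4:1
c3: CDB Add1=10; issue SUB r2<-Add1 | r0:2,r1:10,r2:Add1,r3:4,r4:1
c4: issue SUB r0<-Add3 | r0:Add3,r1:10,r2:Add1,r3:4,r4:1
c5: CDB Add2=8; issue SUB r0<-Add2 | r0:Add2,r1:10,r2:Add1,r3:4,r4:1
c6: CDB Add3=-3; issue SUB r4<-Add3 | r0:Add2,r1:10,r2:Add1,r3:4,r4:Add3
c7: CDB Add1=-6; issue ADD r4<-Add1 | r0:Add2,r1:10,r2:-6,r3:4,r4:Add1
c8: CDB Add2=9; issue SUB r0<-Add2 | r0:Add2,r1:10,r2:-6,r3:4,r4:Add1
c9: CDB Add3=10; issue ADD r3<-Add3 | r0:Add2,r1:10,r2:-6,r3:Add3,r4:Add1
c10: CDB Add2=1; issue ADD r1<-Add2 | r0:1,r1:Add2,r2:-6,r3:Add3,r4:Add1
c11: CDB Add1=14 | r0:1,r1:Add2,r2:-6,r3:Add3,r4:14
c12: CDB Add3=4 | r0:1,r1:Add2,r2:-6,r3:4,r4:14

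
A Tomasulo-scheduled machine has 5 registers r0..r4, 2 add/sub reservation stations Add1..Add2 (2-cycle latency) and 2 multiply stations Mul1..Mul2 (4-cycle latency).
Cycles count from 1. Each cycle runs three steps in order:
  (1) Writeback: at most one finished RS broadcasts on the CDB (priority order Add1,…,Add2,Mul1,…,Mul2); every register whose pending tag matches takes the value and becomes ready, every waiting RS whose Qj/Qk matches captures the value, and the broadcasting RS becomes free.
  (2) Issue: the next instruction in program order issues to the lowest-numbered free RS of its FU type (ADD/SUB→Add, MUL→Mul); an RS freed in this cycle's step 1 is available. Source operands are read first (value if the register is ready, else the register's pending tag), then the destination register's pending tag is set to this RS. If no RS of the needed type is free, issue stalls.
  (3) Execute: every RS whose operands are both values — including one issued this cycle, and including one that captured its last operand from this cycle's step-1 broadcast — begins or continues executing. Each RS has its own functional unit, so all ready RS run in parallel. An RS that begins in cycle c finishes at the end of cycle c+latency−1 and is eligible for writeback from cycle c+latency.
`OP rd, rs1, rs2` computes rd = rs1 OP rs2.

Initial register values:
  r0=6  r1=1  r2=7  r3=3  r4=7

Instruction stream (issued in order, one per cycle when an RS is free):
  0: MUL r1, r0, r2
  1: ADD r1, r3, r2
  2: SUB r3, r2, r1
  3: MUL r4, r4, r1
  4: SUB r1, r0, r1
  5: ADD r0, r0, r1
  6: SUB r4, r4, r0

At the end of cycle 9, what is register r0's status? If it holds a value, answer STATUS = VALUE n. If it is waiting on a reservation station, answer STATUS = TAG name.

STATUS = VALUE 2

cycle 1: issue MUL r1<-Mul1 // r0:6,r1:Mul1,r2:7,r3:3,r4:7
cycle 2: issue ADD r1<-Add1 // r0:6,r1:Add1,r2:7,r3:3,r4:7
cycle 3: issue SUB r3<-Add2 // r0:6,r1:Add1,r2:7,r3:Add2,r4:7
cycle 4: CDB Add1=10; issue MUL r4<-Mul2 // r0:6,r1:10,r2:7,r3:Add2,r4:Mul2
cycle 5: CDB Mul1=42; issue SUB r1<-Add1 // r0:6,r1:Add1,r2:7,r3:Add2,r4:Mul2
cycle 6: CDB Add2=-3; issue ADD r0<-Add2 // r0:Add2,r1:Add1,r2:7,r3:-3,r4:Mul2
cycle 7: CDB Add1=-4; issue SUB r4<-Add1 // r0:Add2,r1:-4,r2:7,r3:-3,r4:Add1
cycle 8: CDB Mul2=70 // r0:Add2,r1:-4,r2:7,r3:-3,r4:Add1
cycle 9: CDB Add2=2 // r0:2,r1:-4,r2:7,r3:-3,r4:Add1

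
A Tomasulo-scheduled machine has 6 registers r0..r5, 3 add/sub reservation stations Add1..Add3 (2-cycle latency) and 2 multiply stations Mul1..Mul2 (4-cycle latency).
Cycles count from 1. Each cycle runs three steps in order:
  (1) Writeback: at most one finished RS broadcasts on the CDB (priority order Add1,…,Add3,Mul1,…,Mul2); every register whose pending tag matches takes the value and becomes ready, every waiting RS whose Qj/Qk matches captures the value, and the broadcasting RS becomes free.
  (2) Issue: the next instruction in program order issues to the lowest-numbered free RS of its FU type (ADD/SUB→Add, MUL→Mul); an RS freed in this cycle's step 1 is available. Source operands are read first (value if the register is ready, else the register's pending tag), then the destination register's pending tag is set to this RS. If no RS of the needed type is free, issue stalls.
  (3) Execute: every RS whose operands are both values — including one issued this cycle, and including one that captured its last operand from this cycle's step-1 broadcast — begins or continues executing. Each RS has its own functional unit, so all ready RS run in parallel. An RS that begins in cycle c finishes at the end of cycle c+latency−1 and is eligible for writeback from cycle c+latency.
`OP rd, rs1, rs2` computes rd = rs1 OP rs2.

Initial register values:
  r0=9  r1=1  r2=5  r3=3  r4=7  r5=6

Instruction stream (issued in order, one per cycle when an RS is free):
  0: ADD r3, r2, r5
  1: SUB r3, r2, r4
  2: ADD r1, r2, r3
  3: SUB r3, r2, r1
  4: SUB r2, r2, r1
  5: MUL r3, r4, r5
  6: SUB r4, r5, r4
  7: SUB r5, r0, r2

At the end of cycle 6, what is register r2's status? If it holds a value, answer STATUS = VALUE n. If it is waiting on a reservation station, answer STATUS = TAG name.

cycle 1: issue ADD r3<-Add1 // r0:9,r1:1,r2:5,r3:Add1,r4:7,r5:6
cycle 2: issue SUB r3<-Add2 // r0:9,r1:1,r2:5,r3:Add2,r4:7,r5:6
cycle 3: CDB Add1=11; issue ADD r1<-Add1 // r0:9,r1:Add1,r2:5,r3:Add2,r4:7,r5:6
cycle 4: CDB Add2=-2; issue SUB r3<-Add2 // r0:9,r1:Add1,r2:5,r3:Add2,r4:7,r5:6
cycle 5: issue SUB r2<-Add3 // r0:9,r1:Add1,r2:Add3,r3:Add2,r4:7,r5:6
cycle 6: CDB Add1=3; issue MUL r3<-Mul1 // r0:9,r1:3,r2:Add3,r3:Mul1,r4:7,r5:6

STATUS = TAG Add3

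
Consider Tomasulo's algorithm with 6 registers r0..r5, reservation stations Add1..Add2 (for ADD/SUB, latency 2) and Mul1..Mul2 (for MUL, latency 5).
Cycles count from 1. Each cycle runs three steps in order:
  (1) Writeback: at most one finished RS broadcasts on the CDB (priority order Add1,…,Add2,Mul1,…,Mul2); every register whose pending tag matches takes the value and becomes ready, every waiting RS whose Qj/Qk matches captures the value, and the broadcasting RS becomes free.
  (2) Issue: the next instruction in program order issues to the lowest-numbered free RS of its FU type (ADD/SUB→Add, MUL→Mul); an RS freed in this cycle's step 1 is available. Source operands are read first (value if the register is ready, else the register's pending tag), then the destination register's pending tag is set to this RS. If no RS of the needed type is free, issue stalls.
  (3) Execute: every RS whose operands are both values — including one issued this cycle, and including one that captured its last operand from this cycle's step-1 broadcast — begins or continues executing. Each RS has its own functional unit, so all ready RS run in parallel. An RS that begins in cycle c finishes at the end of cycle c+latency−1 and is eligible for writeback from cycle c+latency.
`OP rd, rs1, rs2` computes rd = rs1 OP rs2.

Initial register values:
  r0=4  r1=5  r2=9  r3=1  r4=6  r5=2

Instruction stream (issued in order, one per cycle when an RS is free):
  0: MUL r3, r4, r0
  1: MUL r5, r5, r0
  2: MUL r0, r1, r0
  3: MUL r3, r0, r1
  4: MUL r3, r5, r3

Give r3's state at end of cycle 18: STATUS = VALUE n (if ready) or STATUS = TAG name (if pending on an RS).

cycle 1: issue MUL r3<-Mul1 // r0:4,r1:5,r2:9,r3:Mul1,r4:6,r5:2
cycle 2: issue MUL r5<-Mul2 // r0:4,r1:5,r2:9,r3:Mul1,r4:6,r5:Mul2
cycle 3: stall // r0:4,r1:5,r2:9,r3:Mul1,r4:6,r5:Mul2
cycle 4: stall // r0:4,r1:5,r2:9,r3:Mul1,r4:6,r5:Mul2
cycle 5: stall // r0:4,r1:5,r2:9,r3:Mul1,r4:6,r5:Mul2
cycle 6: CDB Mul1=24; issue MUL r0<-Mul1 // r0:Mul1,r1:5,r2:9,r3:24,r4:6,r5:Mul2
cycle 7: CDB Mul2=8; issue MUL r3<-Mul2 // r0:Mul1,r1:5,r2:9,r3:Mul2,r4:6,r5:8
cycle 8: stall // r0:Mul1,r1:5,r2:9,r3:Mul2,r4:6,r5:8
cycle 9: stall // r0:Mul1,r1:5,r2:9,r3:Mul2,r4:6,r5:8
cycle 10: stall // r0:Mul1,r1:5,r2:9,r3:Mul2,r4:6,r5:8
cycle 11: CDB Mul1=20; issue MUL r3<-Mul1 // r0:20,r1:5,r2:9,r3:Mul1,r4:6,r5:8
cycle 12: - // r0:20,r1:5,r2:9,r3:Mul1,r4:6,r5:8
cycle 13: - // r0:20,r1:5,r2:9,r3:Mul1,r4:6,r5:8
cycle 14: - // r0:20,r1:5,r2:9,r3:Mul1,r4:6,r5:8
cycle 15: - // r0:20,r1:5,r2:9,r3:Mul1,r4:6,r5:8
cycle 16: CDB Mul2=100 // r0:20,r1:5,r2:9,r3:Mul1,r4:6,r5:8
cycle 17: - // r0:20,r1:5,r2:9,r3:Mul1,r4:6,r5:8
cycle 18: - // r0:20,r1:5,r2:9,r3:Mul1,r4:6,r5:8

STATUS = TAG Mul1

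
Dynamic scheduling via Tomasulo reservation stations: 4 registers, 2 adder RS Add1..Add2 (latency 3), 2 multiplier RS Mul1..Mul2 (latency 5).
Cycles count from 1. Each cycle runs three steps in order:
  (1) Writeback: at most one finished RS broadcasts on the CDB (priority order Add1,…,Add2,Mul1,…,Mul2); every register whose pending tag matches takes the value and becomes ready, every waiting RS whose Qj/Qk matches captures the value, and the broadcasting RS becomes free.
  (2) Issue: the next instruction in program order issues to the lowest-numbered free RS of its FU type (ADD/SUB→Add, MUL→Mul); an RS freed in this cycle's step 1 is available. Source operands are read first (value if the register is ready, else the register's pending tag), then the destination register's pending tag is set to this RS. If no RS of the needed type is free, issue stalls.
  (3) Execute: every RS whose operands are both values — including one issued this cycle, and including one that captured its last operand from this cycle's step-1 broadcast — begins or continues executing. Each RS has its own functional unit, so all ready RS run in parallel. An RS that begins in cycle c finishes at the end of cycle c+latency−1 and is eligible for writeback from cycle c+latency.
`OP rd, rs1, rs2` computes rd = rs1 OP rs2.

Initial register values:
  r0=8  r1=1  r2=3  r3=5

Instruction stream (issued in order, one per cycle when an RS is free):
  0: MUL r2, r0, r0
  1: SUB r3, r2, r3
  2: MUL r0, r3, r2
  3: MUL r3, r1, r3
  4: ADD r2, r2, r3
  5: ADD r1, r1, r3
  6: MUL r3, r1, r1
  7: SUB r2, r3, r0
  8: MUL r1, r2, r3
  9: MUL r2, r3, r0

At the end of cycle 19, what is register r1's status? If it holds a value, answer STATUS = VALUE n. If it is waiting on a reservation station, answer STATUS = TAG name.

  c1: issue MUL r2<-Mul1  regs: r0:8,r1:1,r2:Mul1,r3:5
  c2: issue SUB r3<-Add1  regs: r0:8,r1:1,r2:Mul1,r3:Add1
  c3: issue MUL r0<-Mul2  regs: r0:Mul2,r1:1,r2:Mul1,r3:Add1
  c4: stall  regs: r0:Mul2,r1:1,r2:Mul1,r3:Add1
  c5: stall  regs: r0:Mul2,r1:1,r2:Mul1,r3:Add1
  c6: CDB Mul1=64; issue MUL r3<-Mul1  regs: r0:Mul2,r1:1,r2:64,r3:Mul1
  c7: issue ADD r2<-Add2  regs: r0:Mul2,r1:1,r2:Add2,r3:Mul1
  c8: stall  regs: r0:Mul2,r1:1,r2:Add2,r3:Mul1
  c9: CDB Add1=59; issue ADD r1<-Add1  regs: r0:Mul2,r1:Add1,r2:Add2,r3:Mul1
  c10: stall  regs: r0:Mul2,r1:Add1,r2:Add2,r3:Mul1
  c11: stall  regs: r0:Mul2,r1:Add1,r2:Add2,r3:Mul1
  c12: stall  regs: r0:Mul2,r1:Add1,r2:Add2,r3:Mul1
  c13: stall  regs: r0:Mul2,r1:Add1,r2:Add2,r3:Mul1
  c14: CDB Mul1=59; issue MUL r3<-Mul1  regs: r0:Mul2,r1:Add1,r2:Add2,r3:Mul1
  c15: CDB Mul2=3776; stall  regs: r0:3776,r1:Add1,r2:Add2,r3:Mul1
  c16: stall  regs: r0:3776,r1:Add1,r2:Add2,r3:Mul1
  c17: CDB Add1=60; issue SUB r2<-Add1  regs: r0:3776,r1:60,r2:Add1,r3:Mul1
  c18: CDB Add2=123; issue MUL r1<-Mul2  regs: r0:3776,r1:Mul2,r2:Add1,r3:Mul1
  c19: stall  regs: r0:3776,r1:Mul2,r2:Add1,r3:Mul1

STATUS = TAG Mul2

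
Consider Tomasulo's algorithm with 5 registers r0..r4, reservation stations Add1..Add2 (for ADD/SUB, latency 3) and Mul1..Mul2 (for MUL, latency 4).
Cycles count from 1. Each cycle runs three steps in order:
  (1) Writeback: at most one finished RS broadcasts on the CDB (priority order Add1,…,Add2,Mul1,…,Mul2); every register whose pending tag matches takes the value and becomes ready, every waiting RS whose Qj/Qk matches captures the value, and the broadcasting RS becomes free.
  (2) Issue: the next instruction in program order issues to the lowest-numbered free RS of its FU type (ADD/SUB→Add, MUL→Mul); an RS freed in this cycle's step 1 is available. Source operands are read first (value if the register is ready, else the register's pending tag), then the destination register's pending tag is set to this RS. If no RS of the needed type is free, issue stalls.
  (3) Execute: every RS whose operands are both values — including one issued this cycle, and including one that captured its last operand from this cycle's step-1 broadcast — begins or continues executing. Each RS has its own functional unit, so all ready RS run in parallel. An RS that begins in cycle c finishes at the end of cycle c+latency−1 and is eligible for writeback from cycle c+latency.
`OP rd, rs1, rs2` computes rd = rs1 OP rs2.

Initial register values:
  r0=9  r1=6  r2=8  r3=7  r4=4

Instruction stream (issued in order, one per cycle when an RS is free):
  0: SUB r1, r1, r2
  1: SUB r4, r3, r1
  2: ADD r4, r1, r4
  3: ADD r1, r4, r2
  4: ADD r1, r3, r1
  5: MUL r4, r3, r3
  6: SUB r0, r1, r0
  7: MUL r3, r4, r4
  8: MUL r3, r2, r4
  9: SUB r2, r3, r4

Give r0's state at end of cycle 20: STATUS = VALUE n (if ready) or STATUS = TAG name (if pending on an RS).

c1: issue SUB r1<-Add1 | r0:9,r1:Add1,r2:8,r3:7,r4:4
c2: issue SUB r4<-Add2 | r0:9,r1:Add1,r2:8,r3:7,r4:Add2
c3: stall | r0:9,r1:Add1,r2:8,r3:7,r4:Add2
c4: CDB Add1=-2; issue ADD r4<-Add1 | r0:9,r1:-2,r2:8,r3:7,r4:Add1
c5: stall | r0:9,r1:-2,r2:8,r3:7,r4:Add1
c6: stall | r0:9,r1:-2,r2:8,r3:7,r4:Add1
c7: CDB Add2=9; issue ADD r1<-Add2 | r0:9,r1:Add2,r2:8,r3:7,r4:Add1
c8: stall | r0:9,r1:Add2,r2:8,r3:7,r4:Add1
c9: stall | r0:9,r1:Add2,r2:8,r3:7,r4:Add1
c10: CDB Add1=7; issue ADD r1<-Add1 | r0:9,r1:Add1,r2:8,r3:7,r4:7
c11: issue MUL r4<-Mul1 | r0:9,r1:Add1,r2:8,r3:7,r4:Mul1
c12: stall | r0:9,r1:Add1,r2:8,r3:7,r4:Mul1
c13: CDB Add2=15; issue SUB r0<-Add2 | r0:Add2,r1:Add1,r2:8,r3:7,r4:Mul1
c14: issue MUL r3<-Mul2 | r0:Add2,r1:Add1,r2:8,r3:Mul2,r4:Mul1
c15: CDB Mul1=49; issue MUL r3<-Mul1 | r0:Add2,r1:Add1,r2:8,r3:Mul1,r4:49
c16: CDB Add1=22; issue SUB r2<-Add1 | r0:Add2,r1:22,r2:Add1,r3:Mul1,r4:49
c17: - | r0:Add2,r1:22,r2:Add1,r3:Mul1,r4:49
c18: - | r0:Add2,r1:22,r2:Add1,r3:Mul1,r4:49
c19: CDB Add2=13 | r0:13,r1:22,r2:Add1,r3:Mul1,r4:49
c20: CDB Mul1=392 | r0:13,r1:22,r2:Add1,r3:392,r4:49

STATUS = VALUE 13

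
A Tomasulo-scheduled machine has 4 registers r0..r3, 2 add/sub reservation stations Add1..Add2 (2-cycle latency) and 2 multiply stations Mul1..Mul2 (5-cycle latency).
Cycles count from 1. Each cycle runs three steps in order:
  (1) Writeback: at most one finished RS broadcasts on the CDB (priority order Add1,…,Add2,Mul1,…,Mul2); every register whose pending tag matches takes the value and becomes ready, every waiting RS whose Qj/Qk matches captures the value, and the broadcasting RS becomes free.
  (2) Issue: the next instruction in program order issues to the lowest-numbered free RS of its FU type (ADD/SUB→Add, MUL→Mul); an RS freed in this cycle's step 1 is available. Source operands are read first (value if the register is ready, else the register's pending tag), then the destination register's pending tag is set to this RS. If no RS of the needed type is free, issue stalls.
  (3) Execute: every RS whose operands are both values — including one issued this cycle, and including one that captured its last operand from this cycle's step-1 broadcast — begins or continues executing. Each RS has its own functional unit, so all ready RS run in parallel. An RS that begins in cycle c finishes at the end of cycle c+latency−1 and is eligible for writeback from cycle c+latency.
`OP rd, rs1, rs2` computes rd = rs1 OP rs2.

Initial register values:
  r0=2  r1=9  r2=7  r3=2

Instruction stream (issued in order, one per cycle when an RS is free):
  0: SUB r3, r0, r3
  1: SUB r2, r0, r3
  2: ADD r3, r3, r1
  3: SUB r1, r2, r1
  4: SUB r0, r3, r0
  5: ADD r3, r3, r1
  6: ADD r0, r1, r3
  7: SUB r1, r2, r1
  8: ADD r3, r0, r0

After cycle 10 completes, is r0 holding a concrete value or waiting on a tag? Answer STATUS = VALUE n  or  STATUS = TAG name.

STATUS = TAG Add2

c1: issue SUB r3<-Add1 | r0:2,r1:9,r2:7,r3:Add1
c2: issue SUB r2<-Add2 | r0:2,r1:9,r2:Add2,r3:Add1
c3: CDB Add1=0; issue ADD r3<-Add1 | r0:2,r1:9,r2:Add2,r3:Add1
c4: stall | r0:2,r1:9,r2:Add2,r3:Add1
c5: CDB Add1=9; issue SUB r1<-Add1 | r0:2,r1:Add1,r2:Add2,r3:9
c6: CDB Add2=2; issue SUB r0<-Add2 | r0:Add2,r1:Add1,r2:2,r3:9
c7: stall | r0:Add2,r1:Add1,r2:2,r3:9
c8: CDB Add1=-7; issue ADD r3<-Add1 | r0:Add2,r1:-7,r2:2,r3:Add1
c9: CDB Add2=7; issue ADD r0<-Add2 | r0:Add2,r1:-7,r2:2,r3:Add1
c10: CDB Add1=2; issue SUB r1<-Add1 | r0:Add2,r1:Add1,r2:2,r3:2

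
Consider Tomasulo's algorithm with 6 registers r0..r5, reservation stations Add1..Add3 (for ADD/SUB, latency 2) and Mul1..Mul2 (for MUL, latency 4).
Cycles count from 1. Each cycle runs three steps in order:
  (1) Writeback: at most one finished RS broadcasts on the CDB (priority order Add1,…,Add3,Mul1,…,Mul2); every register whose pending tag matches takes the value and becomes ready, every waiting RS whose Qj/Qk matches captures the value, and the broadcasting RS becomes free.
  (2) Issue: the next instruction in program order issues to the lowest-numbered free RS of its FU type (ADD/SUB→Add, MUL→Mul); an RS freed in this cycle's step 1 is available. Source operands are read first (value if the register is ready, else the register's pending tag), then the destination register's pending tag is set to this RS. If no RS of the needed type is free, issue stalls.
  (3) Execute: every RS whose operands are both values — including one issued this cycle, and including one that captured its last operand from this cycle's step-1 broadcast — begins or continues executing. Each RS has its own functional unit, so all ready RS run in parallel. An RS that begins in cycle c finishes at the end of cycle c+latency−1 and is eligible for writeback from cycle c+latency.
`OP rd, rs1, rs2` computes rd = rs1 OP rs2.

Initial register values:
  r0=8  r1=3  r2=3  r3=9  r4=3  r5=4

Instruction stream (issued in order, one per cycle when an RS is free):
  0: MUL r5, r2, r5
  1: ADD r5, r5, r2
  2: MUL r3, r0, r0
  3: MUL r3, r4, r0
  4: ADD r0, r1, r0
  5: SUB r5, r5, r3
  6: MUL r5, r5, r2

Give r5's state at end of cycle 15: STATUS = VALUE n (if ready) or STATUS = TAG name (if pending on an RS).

STATUS = VALUE -27

cycle 1: issue MUL r5<-Mul1 // r0:8,r1:3,r2:3,r3:9,r4:3,r5:Mul1
cycle 2: issue ADD r5<-Add1 // r0:8,r1:3,r2:3,r3:9,r4:3,r5:Add1
cycle 3: issue MUL r3<-Mul2 // r0:8,r1:3,r2:3,r3:Mul2,r4:3,r5:Add1
cycle 4: stall // r0:8,r1:3,r2:3,r3:Mul2,r4:3,r5:Add1
cycle 5: CDB Mul1=12; issue MUL r3<-Mul1 // r0:8,r1:3,r2:3,r3:Mul1,r4:3,r5:Add1
cycle 6: issue ADD r0<-Add2 // r0:Add2,r1:3,r2:3,r3:Mul1,r4:3,r5:Add1
cycle 7: CDB Add1=15; issue SUB r5<-Add1 // r0:Add2,r1:3,r2:3,r3:Mul1,r4:3,r5:Add1
cycle 8: CDB Add2=11; stall // r0:11,r1:3,r2:3,r3:Mul1,r4:3,r5:Add1
cycle 9: CDB Mul1=24; issue MUL r5<-Mul1 // r0:11,r1:3,r2:3,r3:24,r4:3,r5:Mul1
cycle 10: CDB Mul2=64 // r0:11,r1:3,r2:3,r3:24,r4:3,r5:Mul1
cycle 11: CDB Add1=-9 // r0:11,r1:3,r2:3,r3:24,r4:3,r5:Mul1
cycle 12: - // r0:11,r1:3,r2:3,r3:24,r4:3,r5:Mul1
cycle 13: - // r0:11,r1:3,r2:3,r3:24,r4:3,r5:Mul1
cycle 14: - // r0:11,r1:3,r2:3,r3:24,r4:3,r5:Mul1
cycle 15: CDB Mul1=-27 // r0:11,r1:3,r2:3,r3:24,r4:3,r5:-27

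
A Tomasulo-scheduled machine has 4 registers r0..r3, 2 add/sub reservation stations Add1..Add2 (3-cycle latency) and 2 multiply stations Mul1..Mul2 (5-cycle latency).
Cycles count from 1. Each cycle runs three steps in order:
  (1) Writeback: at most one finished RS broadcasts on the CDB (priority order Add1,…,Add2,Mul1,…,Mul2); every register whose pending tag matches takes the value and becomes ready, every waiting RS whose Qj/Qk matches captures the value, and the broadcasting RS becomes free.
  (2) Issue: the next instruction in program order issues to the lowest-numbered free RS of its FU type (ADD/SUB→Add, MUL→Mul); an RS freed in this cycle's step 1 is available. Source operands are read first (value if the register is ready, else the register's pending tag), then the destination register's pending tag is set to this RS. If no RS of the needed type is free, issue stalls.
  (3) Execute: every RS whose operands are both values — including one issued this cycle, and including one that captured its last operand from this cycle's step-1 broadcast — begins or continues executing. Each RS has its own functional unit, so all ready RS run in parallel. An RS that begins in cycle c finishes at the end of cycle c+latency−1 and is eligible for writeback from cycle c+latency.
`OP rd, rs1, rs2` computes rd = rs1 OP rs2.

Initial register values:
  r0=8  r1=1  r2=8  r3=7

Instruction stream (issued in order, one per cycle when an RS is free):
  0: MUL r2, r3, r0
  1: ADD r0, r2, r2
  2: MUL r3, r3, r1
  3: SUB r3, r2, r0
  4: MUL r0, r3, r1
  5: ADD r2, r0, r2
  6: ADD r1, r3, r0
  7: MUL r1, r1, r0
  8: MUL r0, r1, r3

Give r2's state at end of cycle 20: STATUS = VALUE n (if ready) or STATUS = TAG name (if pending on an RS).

c1: issue MUL r2<-Mul1 | r0:8,r1:1,r2:Mul1,r3:7
c2: issue ADD r0<-Add1 | r0:Add1,r1:1,r2:Mul1,r3:7
c3: issue MUL r3<-Mul2 | r0:Add1,r1:1,r2:Mul1,r3:Mul2
c4: issue SUB r3<-Add2 | r0:Add1,r1:1,r2:Mul1,r3:Add2
c5: stall | r0:Add1,r1:1,r2:Mul1,r3:Add2
c6: CDB Mul1=56; issue MUL r0<-Mul1 | r0:Mul1,r1:1,r2:56,r3:Add2
c7: stall | r0:Mul1,r1:1,r2:56,r3:Add2
c8: CDB Mul2=7; stall | r0:Mul1,r1:1,r2:56,r3:Add2
c9: CDB Add1=112; issue ADD r2<-Add1 | r0:Mul1,r1:1,r2:Add1,r3:Add2
c10: stall | r0:Mul1,r1:1,r2:Add1,r3:Add2
c11: stall | r0:Mul1,r1:1,r2:Add1,r3:Add2
c12: CDB Add2=-56; issue ADD r1<-Add2 | r0:Mul1,r1:Add2,r2:Add1,r3:-56
c13: issue MUL r1<-Mul2 | r0:Mul1,r1:Mul2,r2:Add1,r3:-56
c14: stall | r0:Mul1,r1:Mul2,r2:Add1,r3:-56
c15: stall | r0:Mul1,r1:Mul2,r2:Add1,r3:-56
c16: stall | r0:Mul1,r1:Mul2,r2:Add1,r3:-56
c17: CDB Mul1=-56; issue MUL r0<-Mul1 | r0:Mul1,r1:Mul2,r2:Add1,r3:-56
c18: - | r0:Mul1,r1:Mul2,r2:Add1,r3:-56
c19: - | r0:Mul1,r1:Mul2,r2:Add1,r3:-56
c20: CDB Add1=0 | r0:Mul1,r1:Mul2,r2:0,r3:-56

STATUS = VALUE 0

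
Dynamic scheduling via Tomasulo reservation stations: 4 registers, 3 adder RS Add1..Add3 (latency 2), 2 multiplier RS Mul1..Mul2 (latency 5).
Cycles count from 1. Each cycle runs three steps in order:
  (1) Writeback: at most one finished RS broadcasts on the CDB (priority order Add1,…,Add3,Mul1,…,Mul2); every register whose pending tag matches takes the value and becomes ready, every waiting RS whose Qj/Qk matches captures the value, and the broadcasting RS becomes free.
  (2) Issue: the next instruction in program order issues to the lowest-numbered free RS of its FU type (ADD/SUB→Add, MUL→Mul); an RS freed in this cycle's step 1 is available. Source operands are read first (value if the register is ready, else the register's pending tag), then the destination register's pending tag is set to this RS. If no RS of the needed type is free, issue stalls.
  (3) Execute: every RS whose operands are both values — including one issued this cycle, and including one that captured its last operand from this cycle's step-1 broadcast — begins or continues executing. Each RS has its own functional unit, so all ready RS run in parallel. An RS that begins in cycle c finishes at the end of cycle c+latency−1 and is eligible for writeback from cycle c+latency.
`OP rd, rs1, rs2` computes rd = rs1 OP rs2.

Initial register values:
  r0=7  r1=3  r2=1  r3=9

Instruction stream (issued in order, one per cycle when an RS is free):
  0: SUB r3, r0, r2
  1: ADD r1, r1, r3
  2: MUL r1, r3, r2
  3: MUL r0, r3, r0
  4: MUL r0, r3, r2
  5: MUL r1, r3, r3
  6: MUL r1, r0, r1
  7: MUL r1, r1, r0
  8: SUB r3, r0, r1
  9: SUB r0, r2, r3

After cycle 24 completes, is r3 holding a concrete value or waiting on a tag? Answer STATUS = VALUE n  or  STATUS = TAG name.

c1: issue SUB r3<-Add1 | r0:7,r1:3,r2:1,r3:Add1
c2: issue ADD r1<-Add2 | r0:7,r1:Add2,r2:1,r3:Add1
c3: CDB Add1=6; issue MUL r1<-Mul1 | r0:7,r1:Mul1,r2:1,r3:6
c4: issue MUL r0<-Mul2 | r0:Mul2,r1:Mul1,r2:1,r3:6
c5: CDB Add2=9; stall | r0:Mul2,r1:Mul1,r2:1,r3:6
c6: stall | r0:Mul2,r1:Mul1,r2:1,r3:6
c7: stall | r0:Mul2,r1:Mul1,r2:1,r3:6
c8: CDB Mul1=6; issue MUL r0<-Mul1 | r0:Mul1,r1:6,r2:1,r3:6
c9: CDB Mul2=42; issue MUL r1<-Mul2 | r0:Mul1,r1:Mul2,r2:1,r3:6
c10: stall | r0:Mul1,r1:Mul2,r2:1,r3:6
c11: stall | r0:Mul1,r1:Mul2,r2:1,r3:6
c12: stall | r0:Mul1,r1:Mul2,r2:1,r3:6
c13: CDB Mul1=6; issue MUL r1<-Mul1 | r0:6,r1:Mul1,r2:1,r3:6
c14: CDB Mul2=36; issue MUL r1<-Mul2 | r0:6,r1:Mul2,r2:1,r3:6
c15: issue SUB r3<-Add1 | r0:6,r1:Mul2,r2:1,r3:Add1
c16: issue SUB r0<-Add2 | r0:Add2,r1:Mul2,r2:1,r3:Add1
c17: - | r0:Add2,r1:Mul2,r2:1,r3:Add1
c18: - | r0:Add2,r1:Mul2,r2:1,r3:Add1
c19: CDB Mul1=216 | r0:Add2,r1:Mul2,r2:1,r3:Add1
c20: - | r0:Add2,r1:Mul2,r2:1,r3:Add1
c21: - | r0:Add2,r1:Mul2,r2:1,r3:Add1
c22: - | r0:Add2,r1:Mul2,r2:1,r3:Add1
c23: - | r0:Add2,r1:Mul2,r2:1,r3:Add1
c24: CDB Mul2=1296 | r0:Add2,r1:1296,r2:1,r3:Add1

STATUS = TAG Add1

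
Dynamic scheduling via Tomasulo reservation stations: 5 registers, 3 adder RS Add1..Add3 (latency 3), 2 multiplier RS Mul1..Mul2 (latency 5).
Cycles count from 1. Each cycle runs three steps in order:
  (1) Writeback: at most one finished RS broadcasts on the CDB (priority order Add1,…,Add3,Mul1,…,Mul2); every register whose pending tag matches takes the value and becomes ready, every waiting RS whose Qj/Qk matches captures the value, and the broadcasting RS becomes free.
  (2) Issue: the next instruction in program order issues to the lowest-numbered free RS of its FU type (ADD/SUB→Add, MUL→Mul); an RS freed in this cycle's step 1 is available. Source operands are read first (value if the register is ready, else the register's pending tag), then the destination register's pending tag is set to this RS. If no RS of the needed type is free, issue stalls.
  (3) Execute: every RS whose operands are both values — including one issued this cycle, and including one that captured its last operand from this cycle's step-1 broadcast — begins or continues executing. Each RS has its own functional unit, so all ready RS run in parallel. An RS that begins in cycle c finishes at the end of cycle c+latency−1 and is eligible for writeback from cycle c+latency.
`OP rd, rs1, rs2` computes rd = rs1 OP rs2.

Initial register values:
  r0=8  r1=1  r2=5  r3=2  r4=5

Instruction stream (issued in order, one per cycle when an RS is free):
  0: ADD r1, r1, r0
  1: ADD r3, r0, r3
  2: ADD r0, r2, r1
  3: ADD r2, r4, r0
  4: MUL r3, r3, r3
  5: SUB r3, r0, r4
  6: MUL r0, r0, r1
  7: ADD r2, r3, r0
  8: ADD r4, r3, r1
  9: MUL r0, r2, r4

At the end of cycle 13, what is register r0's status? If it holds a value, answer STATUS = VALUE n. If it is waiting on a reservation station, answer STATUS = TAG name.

STATUS = TAG Mul1

c1: issue ADD r1<-Add1 | r0:8,r1:Add1,r2:5,r3:2,r4:5
c2: issue ADD r3<-Add2 | r0:8,r1:Add1,r2:5,r3:Add2,r4:5
c3: issue ADD r0<-Add3 | r0:Add3,r1:Add1,r2:5,r3:Add2,r4:5
c4: CDB Add1=9; issue ADD r2<-Add1 | r0:Add3,r1:9,r2:Add1,r3:Add2,r4:5
c5: CDB Add2=10; issue MUL r3<-Mul1 | r0:Add3,r1:9,r2:Add1,r3:Mul1,r4:5
c6: issue SUB r3<-Add2 | r0:Add3,r1:9,r2:Add1,r3:Add2,r4:5
c7: CDB Add3=14; issue MUL r0<-Mul2 | r0:Mul2,r1:9,r2:Add1,r3:Add2,r4:5
c8: issue ADD r2<-Add3 | r0:Mul2,r1:9,r2:Add3,r3:Add2,r4:5
c9: stall | r0:Mul2,r1:9,r2:Add3,r3:Add2,r4:5
c10: CDB Add1=19; issue ADD r4<-Add1 | r0:Mul2,r1:9,r2:Add3,r3:Add2,r4:Add1
c11: CDB Add2=9; stall | r0:Mul2,r1:9,r2:Add3,r3:9,r4:Add1
c12: CDB Mul1=100; issue MUL r0<-Mul1 | r0:Mul1,r1:9,r2:Add3,r3:9,r4:Add1
c13: CDB Mul2=126 | r0:Mul1,r1:9,r2:Add3,r3:9,r4:Add1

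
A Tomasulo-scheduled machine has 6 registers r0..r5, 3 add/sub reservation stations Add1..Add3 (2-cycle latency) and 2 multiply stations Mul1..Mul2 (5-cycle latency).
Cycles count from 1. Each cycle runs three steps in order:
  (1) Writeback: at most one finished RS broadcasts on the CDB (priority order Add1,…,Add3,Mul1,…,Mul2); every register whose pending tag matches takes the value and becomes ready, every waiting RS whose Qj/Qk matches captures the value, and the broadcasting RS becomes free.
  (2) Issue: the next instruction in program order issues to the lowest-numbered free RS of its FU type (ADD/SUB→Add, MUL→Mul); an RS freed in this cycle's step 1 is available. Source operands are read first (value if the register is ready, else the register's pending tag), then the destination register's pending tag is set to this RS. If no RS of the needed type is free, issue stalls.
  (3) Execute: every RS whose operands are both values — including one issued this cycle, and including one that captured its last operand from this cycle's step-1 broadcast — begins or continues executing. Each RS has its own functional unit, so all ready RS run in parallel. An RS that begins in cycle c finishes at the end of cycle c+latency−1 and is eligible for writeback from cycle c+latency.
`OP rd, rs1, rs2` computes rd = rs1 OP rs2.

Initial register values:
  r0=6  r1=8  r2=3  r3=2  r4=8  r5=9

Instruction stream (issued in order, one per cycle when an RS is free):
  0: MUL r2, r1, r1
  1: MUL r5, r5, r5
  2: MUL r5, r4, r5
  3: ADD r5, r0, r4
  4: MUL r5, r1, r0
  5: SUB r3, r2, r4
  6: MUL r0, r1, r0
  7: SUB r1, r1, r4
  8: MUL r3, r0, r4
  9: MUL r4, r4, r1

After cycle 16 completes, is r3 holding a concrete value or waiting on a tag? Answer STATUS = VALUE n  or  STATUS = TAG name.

  c1: issue MUL r2<-Mul1  regs: r0:6,r1:8,r2:Mul1,r3:2,r4:8,r5:9
  c2: issue MUL r5<-Mul2  regs: r0:6,r1:8,r2:Mul1,r3:2,r4:8,r5:Mul2
  c3: stall  regs: r0:6,r1:8,r2:Mul1,r3:2,r4:8,r5:Mul2
  c4: stall  regs: r0:6,r1:8,r2:Mul1,r3:2,r4:8,r5:Mul2
  c5: stall  regs: r0:6,r1:8,r2:Mul1,r3:2,r4:8,r5:Mul2
  c6: CDB Mul1=64; issue MUL r5<-Mul1  regs: r0:6,r1:8,r2:64,r3:2,r4:8,r5:Mul1
  c7: CDB Mul2=81; issue ADD r5<-Add1  regs: r0:6,r1:8,r2:64,r3:2,r4:8,r5:Add1
  c8: issue MUL r5<-Mul2  regs: r0:6,r1:8,r2:64,r3:2,r4:8,r5:Mul2
  c9: CDB Add1=14; issue SUB r3<-Add1  regs: r0:6,r1:8,r2:64,r3:Add1,r4:8,r5:Mul2
  c10: stall  regs: r0:6,r1:8,r2:64,r3:Add1,r4:8,r5:Mul2
  c11: CDB Add1=56; stall  regs: r0:6,r1:8,r2:64,r3:56,r4:8,r5:Mul2
  c12: CDB Mul1=648; issue MUL r0<-Mul1  regs: r0:Mul1,r1:8,r2:64,r3:56,r4:8,r5:Mul2
  c13: CDB Mul2=48; issue SUB r1<-Add1  regs: r0:Mul1,r1:Add1,r2:64,r3:56,r4:8,r5:48
  c14: issue MUL r3<-Mul2  regs: r0:Mul1,r1:Add1,r2:64,r3:Mul2,r4:8,r5:48
  c15: CDB Add1=0; stall  regs: r0:Mul1,r1:0,r2:64,r3:Mul2,r4:8,r5:48
  c16: stall  regs: r0:Mul1,r1:0,r2:64,r3:Mul2,r4:8,r5:48

STATUS = TAG Mul2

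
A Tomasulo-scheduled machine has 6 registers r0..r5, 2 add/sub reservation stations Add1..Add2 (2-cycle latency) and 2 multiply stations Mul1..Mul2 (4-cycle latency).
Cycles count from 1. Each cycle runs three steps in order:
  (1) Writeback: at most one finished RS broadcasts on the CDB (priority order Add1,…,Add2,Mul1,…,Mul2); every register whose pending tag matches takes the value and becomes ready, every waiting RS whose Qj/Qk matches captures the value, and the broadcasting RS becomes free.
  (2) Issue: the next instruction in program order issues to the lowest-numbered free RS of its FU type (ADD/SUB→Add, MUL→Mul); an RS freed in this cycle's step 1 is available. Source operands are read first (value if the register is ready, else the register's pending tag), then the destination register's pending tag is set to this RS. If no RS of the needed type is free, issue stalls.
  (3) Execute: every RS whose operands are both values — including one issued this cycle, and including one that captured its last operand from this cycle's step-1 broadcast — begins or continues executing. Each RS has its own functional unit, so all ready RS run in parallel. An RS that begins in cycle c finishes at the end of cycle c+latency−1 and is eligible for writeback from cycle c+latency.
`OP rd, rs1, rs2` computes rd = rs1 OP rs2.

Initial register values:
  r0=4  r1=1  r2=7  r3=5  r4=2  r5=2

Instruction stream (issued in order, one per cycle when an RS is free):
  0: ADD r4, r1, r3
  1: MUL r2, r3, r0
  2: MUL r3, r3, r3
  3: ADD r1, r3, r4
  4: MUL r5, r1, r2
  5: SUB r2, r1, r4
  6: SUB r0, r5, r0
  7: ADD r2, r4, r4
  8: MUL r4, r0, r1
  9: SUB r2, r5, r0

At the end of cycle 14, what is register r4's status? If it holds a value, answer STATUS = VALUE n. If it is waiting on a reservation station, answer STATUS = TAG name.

STATUS = TAG Mul2

c1: issue ADD r4<-Add1 | r0:4,r1:1,r2:7,r3:5,r4:Add1,r5:2
c2: issue MUL r2<-Mul1 | r0:4,r1:1,r2:Mul1,r3:5,r4:Add1,r5:2
c3: CDB Add1=6; issue MUL r3<-Mul2 | r0:4,r1:1,r2:Mul1,r3:Mul2,r4:6,r5:2
c4: issue ADD r1<-Add1 | r0:4,r1:Add1,r2:Mul1,r3:Mul2,r4:6,r5:2
c5: stall | r0:4,r1:Add1,r2:Mul1,r3:Mul2,r4:6,r5:2
c6: CDB Mul1=20; issue MUL r5<-Mul1 | r0:4,r1:Add1,r2:20,r3:Mul2,r4:6,r5:Mul1
c7: CDB Mul2=25; issue SUB r2<-Add2 | r0:4,r1:Add1,r2:Add2,r3:25,r4:6,r5:Mul1
c8: stall | r0:4,r1:Add1,r2:Add2,r3:25,r4:6,r5:Mul1
c9: CDB Add1=31; issue SUB r0<-Add1 | r0:Add1,r1:31,r2:Add2,r3:25,r4:6,r5:Mul1
c10: stall | r0:Add1,r1:31,r2:Add2,r3:25,r4:6,r5:Mul1
c11: CDB Add2=25; issue ADD r2<-Add2 | r0:Add1,r1:31,r2:Add2,r3:25,r4:6,r5:Mul1
c12: issue MUL r4<-Mul2 | r0:Add1,r1:31,r2:Add2,r3:25,r4:Mul2,r5:Mul1
c13: CDB Add2=12; issue SUB r2<-Add2 | r0:Add1,r1:31,r2:Add2,r3:25,r4:Mul2,r5:Mul1
c14: CDB Mul1=620 | r0:Add1,r1:31,r2:Add2,r3:25,r4:Mul2,r5:620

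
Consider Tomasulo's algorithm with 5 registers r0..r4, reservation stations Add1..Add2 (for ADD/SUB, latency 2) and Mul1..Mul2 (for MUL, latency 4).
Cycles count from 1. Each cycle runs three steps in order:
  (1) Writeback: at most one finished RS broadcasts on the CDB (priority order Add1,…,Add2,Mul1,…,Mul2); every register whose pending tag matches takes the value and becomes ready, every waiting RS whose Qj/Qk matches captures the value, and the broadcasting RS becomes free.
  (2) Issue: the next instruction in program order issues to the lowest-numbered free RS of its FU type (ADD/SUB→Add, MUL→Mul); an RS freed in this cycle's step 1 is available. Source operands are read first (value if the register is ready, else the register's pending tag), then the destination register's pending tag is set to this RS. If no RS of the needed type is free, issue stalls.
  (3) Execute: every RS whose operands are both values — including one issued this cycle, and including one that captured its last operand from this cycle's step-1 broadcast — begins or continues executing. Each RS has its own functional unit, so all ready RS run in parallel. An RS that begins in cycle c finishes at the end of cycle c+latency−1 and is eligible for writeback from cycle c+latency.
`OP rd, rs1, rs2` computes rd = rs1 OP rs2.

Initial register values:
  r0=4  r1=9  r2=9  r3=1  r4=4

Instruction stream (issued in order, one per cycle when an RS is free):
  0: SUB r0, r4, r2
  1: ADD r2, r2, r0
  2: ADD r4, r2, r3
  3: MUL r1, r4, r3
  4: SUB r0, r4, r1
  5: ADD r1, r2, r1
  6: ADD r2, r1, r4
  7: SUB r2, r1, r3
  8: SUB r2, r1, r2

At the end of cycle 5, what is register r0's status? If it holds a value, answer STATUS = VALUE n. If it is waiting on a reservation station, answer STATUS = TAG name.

cycle 1: issue SUB r0<-Add1 // r0:Add1,r1:9,r2:9,r3:1,r4:4
cycle 2: issue ADD r2<-Add2 // r0:Add1,r1:9,r2:Add2,r3:1,r4:4
cycle 3: CDB Add1=-5; issue ADD r4<-Add1 // r0:-5,r1:9,r2:Add2,r3:1,r4:Add1
cycle 4: issue MUL r1<-Mul1 // r0:-5,r1:Mul1,r2:Add2,r3:1,r4:Add1
cycle 5: CDB Add2=4; issue SUB r0<-Add2 // r0:Add2,r1:Mul1,r2:4,r3:1,r4:Add1

STATUS = TAG Add2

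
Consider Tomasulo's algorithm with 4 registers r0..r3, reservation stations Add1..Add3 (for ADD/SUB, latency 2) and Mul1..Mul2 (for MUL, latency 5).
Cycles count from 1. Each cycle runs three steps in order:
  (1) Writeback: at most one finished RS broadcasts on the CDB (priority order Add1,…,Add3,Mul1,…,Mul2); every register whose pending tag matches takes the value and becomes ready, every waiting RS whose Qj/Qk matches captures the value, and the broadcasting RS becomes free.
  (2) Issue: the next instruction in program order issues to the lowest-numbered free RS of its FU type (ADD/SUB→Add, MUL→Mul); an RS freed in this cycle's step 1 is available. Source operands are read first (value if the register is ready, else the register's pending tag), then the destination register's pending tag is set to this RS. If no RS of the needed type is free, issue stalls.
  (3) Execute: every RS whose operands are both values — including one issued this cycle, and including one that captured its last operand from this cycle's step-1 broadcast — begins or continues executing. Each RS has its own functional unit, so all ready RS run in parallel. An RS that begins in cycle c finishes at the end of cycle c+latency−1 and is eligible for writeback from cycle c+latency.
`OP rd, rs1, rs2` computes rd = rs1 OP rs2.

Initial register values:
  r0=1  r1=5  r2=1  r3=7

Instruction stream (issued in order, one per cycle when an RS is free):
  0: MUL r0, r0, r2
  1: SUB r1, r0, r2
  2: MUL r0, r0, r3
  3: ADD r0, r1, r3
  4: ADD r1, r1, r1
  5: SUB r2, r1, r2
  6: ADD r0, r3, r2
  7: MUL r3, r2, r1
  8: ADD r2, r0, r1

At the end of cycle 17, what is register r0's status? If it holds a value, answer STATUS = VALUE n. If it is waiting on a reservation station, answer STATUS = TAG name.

c1: issue MUL r0<-Mul1 | r0:Mul1,r1:5,r2:1,r3:7
c2: issue SUB r1<-Add1 | r0:Mul1,r1:Add1,r2:1,r3:7
c3: issue MUL r0<-Mul2 | r0:Mul2,r1:Add1,r2:1,r3:7
c4: issue ADD r0<-Add2 | r0:Add2,r1:Add1,r2:1,r3:7
c5: issue ADD r1<-Add3 | r0:Add2,r1:Add3,r2:1,r3:7
c6: CDB Mul1=1; stall | r0:Add2,r1:Add3,r2:1,r3:7
c7: stall | r0:Add2,r1:Add3,r2:1,r3:7
c8: CDB Add1=0; issue SUB r2<-Add1 | r0:Add2,r1:Add3,r2:Add1,r3:7
c9: stall | r0:Add2,r1:Add3,r2:Add1,r3:7
c10: CDB Add2=7; issue ADD r0<-Add2 | r0:Add2,r1:Add3,r2:Add1,r3:7
c11: CDB Add3=0; issue MUL r3<-Mul1 | r0:Add2,r1:0,r2:Add1,r3:Mul1
c12: CDB Mul2=7; issue ADD r2<-Add3 | r0:Add2,r1:0,r2:Add3,r3:Mul1
c13: CDB Add1=-1 | r0:Add2,r1:0,r2:Add3,r3:Mul1
c14: - | r0:Add2,r1:0,r2:Add3,r3:Mul1
c15: CDB Add2=6 | r0:6,r1:0,r2:Add3,r3:Mul1
c16: - | r0:6,r1:0,r2:Add3,r3:Mul1
c17: CDB Add3=6 | r0:6,r1:0,r2:6,r3:Mul1

STATUS = VALUE 6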